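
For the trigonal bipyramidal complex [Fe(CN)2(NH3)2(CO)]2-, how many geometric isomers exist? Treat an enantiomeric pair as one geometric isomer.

In a trigonal bipyramid the two axial positions differ from the three equatorial ones.
Placing the ligands in turn and identifying arrangements related by rotation or reflection leaves 5 distinct geometric isomers.

5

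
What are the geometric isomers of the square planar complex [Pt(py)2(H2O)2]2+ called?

cis and trans

In a square planar complex each vertex has one trans partner and two cis neighbours.
Systematic placement gives 2 geometric isomers: py cis; py trans.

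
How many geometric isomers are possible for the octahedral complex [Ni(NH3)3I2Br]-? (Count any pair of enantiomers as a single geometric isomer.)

3

The six octahedral sites form three mutually perpendicular trans pairs.
Working through the distinct placements yields 3 geometric isomers: NH3 mer, I cis; NH3 mer, I trans; NH3 fac, I cis.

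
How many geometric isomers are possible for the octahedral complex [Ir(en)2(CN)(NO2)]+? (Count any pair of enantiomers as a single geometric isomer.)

An octahedron has six vertices in three trans pairs; every non-trans pair is cis.
Each en is bidentate and must span two cis positions.
Systematic placement gives 2 geometric isomers: CN and NO2 mutually trans; CN and NO2 mutually cis (chiral).

2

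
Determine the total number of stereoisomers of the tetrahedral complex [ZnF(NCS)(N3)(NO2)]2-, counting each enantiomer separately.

In a tetrahedral complex all four positions are equivalent and every pair of ligands is adjacent — there is no cis/trans distinction.
Only one geometric arrangement is possible; it has no improper symmetry element, so it exists as a pair of enantiomers (2 stereoisomers).

2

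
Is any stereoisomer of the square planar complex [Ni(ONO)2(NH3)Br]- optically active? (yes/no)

In a square planar complex each vertex has one trans partner and two cis neighbours.
The distinct arrangements are (2 in all): ONO cis; ONO trans.
Each arrangement has an internal mirror plane or centre of symmetry, so none is chiral.

no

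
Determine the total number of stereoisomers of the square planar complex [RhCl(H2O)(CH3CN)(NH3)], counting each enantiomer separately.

3

There are 3 geometric isomers: (CH3CN/H2O trans, Cl/NH3 trans); (CH3CN/NH3 trans, Cl/H2O trans); (CH3CN/Cl trans, H2O/NH3 trans).
Each arrangement has an internal mirror plane or centre of symmetry, so none is chiral.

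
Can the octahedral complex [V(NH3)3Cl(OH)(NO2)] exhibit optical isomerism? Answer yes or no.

yes

The six octahedral sites form three mutually perpendicular trans pairs.
Working through the distinct placements yields 4 geometric isomers: NH3 mer (3 arrangements); NH3 fac (chiral).
One of these lacks any improper symmetry element and so occurs as an enantiomeric pair, giving 4 + 1 = 5 stereoisomers in total.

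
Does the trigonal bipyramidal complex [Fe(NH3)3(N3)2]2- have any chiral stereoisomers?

no

In a trigonal bipyramid the two axial positions differ from the three equatorial ones.
Systematic placement gives 3 geometric isomers: N3 both axial; N3 one axial, one equatorial; N3 both equatorial.
Each arrangement has an internal mirror plane or centre of symmetry, so none is chiral.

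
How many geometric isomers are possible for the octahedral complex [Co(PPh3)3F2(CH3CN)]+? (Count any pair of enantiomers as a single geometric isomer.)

An octahedron has six vertices in three trans pairs; every non-trans pair is cis.
Systematic placement gives 3 geometric isomers: PPh3 mer, F cis; PPh3 mer, F trans; PPh3 fac, F cis.

3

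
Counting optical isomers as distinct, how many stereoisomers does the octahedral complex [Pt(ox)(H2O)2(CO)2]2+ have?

4

In an octahedral complex each vertex has one trans partner and four cis neighbours.
Each ox is bidentate and must span two cis positions.
There are 3 geometric isomers: H2O cis, CO trans; H2O cis, CO cis (chiral); H2O trans, CO cis.
One of these lacks any improper symmetry element and so occurs as an enantiomeric pair, giving 3 + 1 = 4 stereoisomers in total.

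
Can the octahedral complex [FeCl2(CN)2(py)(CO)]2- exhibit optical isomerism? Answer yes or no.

yes

The six octahedral sites form three mutually perpendicular trans pairs.
Working through the distinct placements yields 6 geometric isomers: Cl cis, CN trans; Cl trans, CN trans; Cl cis, CN cis (3 arrangements, 2 chiral); Cl trans, CN cis.
Of these, 2 lack any improper symmetry element and so occur as enantiomeric pairs, giving 6 + 2 = 8 stereoisomers in total.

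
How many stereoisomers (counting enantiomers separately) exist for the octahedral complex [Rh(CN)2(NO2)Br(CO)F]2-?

The six octahedral sites form three mutually perpendicular trans pairs.
Exhaustive case analysis gives 9 geometric isomers.
Of these, 6 lack any improper symmetry element and so occur as enantiomeric pairs, giving 9 + 6 = 15 stereoisomers in total.

15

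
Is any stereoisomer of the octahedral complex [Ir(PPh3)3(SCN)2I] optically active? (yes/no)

An octahedron has six vertices in three trans pairs; every non-trans pair is cis.
Systematic placement gives 3 geometric isomers: PPh3 mer, SCN trans; PPh3 fac, SCN cis; PPh3 mer, SCN cis.
Each arrangement has an internal mirror plane or centre of symmetry, so none is chiral.

no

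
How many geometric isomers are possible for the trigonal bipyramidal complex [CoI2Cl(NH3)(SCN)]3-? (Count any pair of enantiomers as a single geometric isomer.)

In a trigonal bipyramid the two axial positions differ from the three equatorial ones.
Exhaustive case analysis gives 7 geometric isomers.

7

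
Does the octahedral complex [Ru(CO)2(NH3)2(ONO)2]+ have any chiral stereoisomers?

An octahedron has six vertices in three trans pairs; every non-trans pair is cis.
Systematic placement gives 5 geometric isomers: CO trans, NH3 trans, ONO trans; CO trans, NH3 cis, ONO cis; CO cis, NH3 cis, ONO trans; CO cis, NH3 cis, ONO cis (chiral); CO cis, NH3 trans, ONO cis.
One of these lacks any improper symmetry element and so occurs as an enantiomeric pair, giving 5 + 1 = 6 stereoisomers in total.

yes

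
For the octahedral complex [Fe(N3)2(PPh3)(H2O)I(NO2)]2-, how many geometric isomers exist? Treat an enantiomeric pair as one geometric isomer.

9

In an octahedral complex each vertex has one trans partner and four cis neighbours.
Exhaustive case analysis gives 9 geometric isomers.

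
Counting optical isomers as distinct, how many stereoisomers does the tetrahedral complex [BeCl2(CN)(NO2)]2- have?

1

In a tetrahedral complex all four positions are equivalent and every pair of ligands is adjacent — there is no cis/trans distinction.
Only one geometric arrangement is possible.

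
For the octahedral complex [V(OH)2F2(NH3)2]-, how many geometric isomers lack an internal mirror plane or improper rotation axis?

The distinct arrangements are (5 in all): OH trans, F trans, NH3 trans; OH cis, F trans, NH3 cis; OH trans, F cis, NH3 cis; OH cis, F cis, NH3 cis (chiral); OH cis, F cis, NH3 trans.
One of these lacks any improper symmetry element and so occurs as an enantiomeric pair, giving 5 + 1 = 6 stereoisomers in total.

1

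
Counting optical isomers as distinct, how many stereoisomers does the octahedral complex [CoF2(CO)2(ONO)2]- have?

6

An octahedron has six vertices in three trans pairs; every non-trans pair is cis.
Working through the distinct placements yields 5 geometric isomers: F trans, CO trans, ONO trans; F cis, CO trans, ONO cis; F cis, CO cis, ONO trans; F cis, CO cis, ONO cis (chiral); F trans, CO cis, ONO cis.
One of these lacks any improper symmetry element and so occurs as an enantiomeric pair, giving 5 + 1 = 6 stereoisomers in total.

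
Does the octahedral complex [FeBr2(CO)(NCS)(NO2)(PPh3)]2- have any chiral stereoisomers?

In an octahedral complex each vertex has one trans partner and four cis neighbours.
Placing the ligands in turn and identifying arrangements related by rotation or reflection leaves 9 distinct geometric isomers.
Of these, 6 lack any improper symmetry element and so occur as enantiomeric pairs, giving 9 + 6 = 15 stereoisomers in total.

yes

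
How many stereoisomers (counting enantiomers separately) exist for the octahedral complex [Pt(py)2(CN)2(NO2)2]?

The six octahedral sites form three mutually perpendicular trans pairs.
There are 5 geometric isomers: py trans, CN trans, NO2 trans; py cis, CN trans, NO2 cis; py trans, CN cis, NO2 cis; py cis, CN cis, NO2 cis (chiral); py cis, CN cis, NO2 trans.
One of these lacks any improper symmetry element and so occurs as an enantiomeric pair, giving 5 + 1 = 6 stereoisomers in total.

6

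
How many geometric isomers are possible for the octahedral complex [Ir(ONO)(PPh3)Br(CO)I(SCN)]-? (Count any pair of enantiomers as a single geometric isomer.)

15

The six octahedral sites form three mutually perpendicular trans pairs.
Exhaustive case analysis gives 15 geometric isomers.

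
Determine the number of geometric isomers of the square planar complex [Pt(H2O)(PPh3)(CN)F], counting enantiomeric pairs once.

3

Systematic placement gives 3 geometric isomers: (CN/H2O trans, F/PPh3 trans); (CN/PPh3 trans, F/H2O trans); (CN/F trans, H2O/PPh3 trans).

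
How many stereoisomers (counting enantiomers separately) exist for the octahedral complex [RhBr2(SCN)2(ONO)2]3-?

The six octahedral sites form three mutually perpendicular trans pairs.
The distinct arrangements are (5 in all): Br trans, SCN trans, ONO trans; Br trans, SCN cis, ONO cis; Br cis, SCN trans, ONO cis; Br cis, SCN cis, ONO cis (chiral); Br cis, SCN cis, ONO trans.
One of these lacks any improper symmetry element and so occurs as an enantiomeric pair, giving 5 + 1 = 6 stereoisomers in total.

6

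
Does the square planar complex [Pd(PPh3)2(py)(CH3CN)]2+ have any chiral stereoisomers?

In a square planar complex each vertex has one trans partner and two cis neighbours.
There are 2 geometric isomers: PPh3 cis; PPh3 trans.
Each arrangement has an internal mirror plane or centre of symmetry, so none is chiral.

no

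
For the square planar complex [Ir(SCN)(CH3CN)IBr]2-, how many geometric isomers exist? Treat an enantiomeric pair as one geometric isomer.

3

In a square planar complex each vertex has one trans partner and two cis neighbours.
Working through the distinct placements yields 3 geometric isomers: (Br/I trans, CH3CN/SCN trans); (Br/SCN trans, CH3CN/I trans); (Br/CH3CN trans, I/SCN trans).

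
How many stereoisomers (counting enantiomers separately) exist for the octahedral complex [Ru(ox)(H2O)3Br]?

Each ox is bidentate and must span two cis positions.
The distinct arrangements are (2 in all): H2O fac; H2O mer.
Each arrangement has an internal mirror plane or centre of symmetry, so none is chiral.

2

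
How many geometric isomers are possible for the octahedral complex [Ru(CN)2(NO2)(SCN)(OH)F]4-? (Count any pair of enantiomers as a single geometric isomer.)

The six octahedral sites form three mutually perpendicular trans pairs.
Systematic enumeration (placing each ligand type in turn and discarding arrangements equivalent by rotation or reflection) gives 9 geometric isomers.

9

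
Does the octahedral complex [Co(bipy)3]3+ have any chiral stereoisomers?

An octahedron has six vertices in three trans pairs; every non-trans pair is cis.
Each bipy is bidentate and must span two cis positions.
Only one geometric arrangement is possible; it has no improper symmetry element, so it exists as a pair of enantiomers (2 stereoisomers).

yes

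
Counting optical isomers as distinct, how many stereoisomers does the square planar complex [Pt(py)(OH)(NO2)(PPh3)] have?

3

In a square planar complex each vertex has one trans partner and two cis neighbours.
The distinct arrangements are (3 in all): (NO2/PPh3 trans, OH/py trans); (NO2/py trans, OH/PPh3 trans); (NO2/OH trans, PPh3/py trans).
Each arrangement has an internal mirror plane or centre of symmetry, so none is chiral.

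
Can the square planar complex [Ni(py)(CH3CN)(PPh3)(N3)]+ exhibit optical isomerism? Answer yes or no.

The distinct arrangements are (3 in all): (CH3CN/PPh3 trans, N3/py trans); (CH3CN/py trans, N3/PPh3 trans); (CH3CN/N3 trans, PPh3/py trans).
Each arrangement has an internal mirror plane or centre of symmetry, so none is chiral.

no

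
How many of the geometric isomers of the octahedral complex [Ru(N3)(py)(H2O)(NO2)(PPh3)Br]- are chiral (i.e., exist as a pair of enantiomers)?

15

In an octahedral complex each vertex has one trans partner and four cis neighbours.
Placing the ligands in turn and identifying arrangements related by rotation or reflection leaves 15 distinct geometric isomers.
Of these, 15 lack any improper symmetry element and so occur as enantiomeric pairs, giving 15 + 15 = 30 stereoisomers in total.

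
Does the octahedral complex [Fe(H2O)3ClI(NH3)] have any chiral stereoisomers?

There are 4 geometric isomers: H2O mer (3 arrangements); H2O fac (chiral).
One of these lacks any improper symmetry element and so occurs as an enantiomeric pair, giving 4 + 1 = 5 stereoisomers in total.

yes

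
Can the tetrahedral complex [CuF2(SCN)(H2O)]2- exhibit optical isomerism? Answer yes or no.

no

All four vertices of a tetrahedron are equivalent and mutually adjacent, so cis/trans isomerism cannot arise.
Only one geometric arrangement is possible.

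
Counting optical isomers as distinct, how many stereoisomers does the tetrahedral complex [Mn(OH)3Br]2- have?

Only one geometric arrangement is possible.

1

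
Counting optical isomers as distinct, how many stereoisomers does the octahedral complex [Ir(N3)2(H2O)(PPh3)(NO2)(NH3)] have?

15

An octahedron has six vertices in three trans pairs; every non-trans pair is cis.
Exhaustive case analysis gives 9 geometric isomers.
Of these, 6 lack any improper symmetry element and so occur as enantiomeric pairs, giving 9 + 6 = 15 stereoisomers in total.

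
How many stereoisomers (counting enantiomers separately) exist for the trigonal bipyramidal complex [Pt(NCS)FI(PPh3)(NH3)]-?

Systematic enumeration (placing each ligand type in turn and discarding arrangements equivalent by rotation or reflection) gives 10 geometric isomers.
Of these, 10 lack any improper symmetry element and so occur as enantiomeric pairs, giving 10 + 10 = 20 stereoisomers in total.

20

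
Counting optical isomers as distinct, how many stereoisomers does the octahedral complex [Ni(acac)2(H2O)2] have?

3

Each acac is bidentate and must span two cis positions.
Working through the distinct placements yields 2 geometric isomers: H2O trans; H2O cis (chiral).
One of these lacks any improper symmetry element and so occurs as an enantiomeric pair, giving 2 + 1 = 3 stereoisomers in total.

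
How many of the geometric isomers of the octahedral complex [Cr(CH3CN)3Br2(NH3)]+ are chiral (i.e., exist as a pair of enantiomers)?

0

An octahedron has six vertices in three trans pairs; every non-trans pair is cis.
Working through the distinct placements yields 3 geometric isomers: CH3CN mer, Br trans; CH3CN fac, Br cis; CH3CN mer, Br cis.
Each arrangement has an internal mirror plane or centre of symmetry, so none is chiral.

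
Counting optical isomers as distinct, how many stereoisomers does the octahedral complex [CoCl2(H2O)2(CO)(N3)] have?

In an octahedral complex each vertex has one trans partner and four cis neighbours.
Working through the distinct placements yields 6 geometric isomers: Cl cis, H2O cis (3 arrangements, 2 chiral); Cl cis, H2O trans; Cl trans, H2O cis; Cl trans, H2O trans.
Of these, 2 lack any improper symmetry element and so occur as enantiomeric pairs, giving 6 + 2 = 8 stereoisomers in total.

8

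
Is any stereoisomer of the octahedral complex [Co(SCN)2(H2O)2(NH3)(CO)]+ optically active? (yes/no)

yes

The six octahedral sites form three mutually perpendicular trans pairs.
Working through the distinct placements yields 6 geometric isomers: SCN trans, H2O cis; SCN cis, H2O cis (3 arrangements, 2 chiral); SCN trans, H2O trans; SCN cis, H2O trans.
Of these, 2 lack any improper symmetry element and so occur as enantiomeric pairs, giving 6 + 2 = 8 stereoisomers in total.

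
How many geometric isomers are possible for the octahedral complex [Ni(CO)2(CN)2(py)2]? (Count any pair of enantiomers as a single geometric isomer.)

5

The six octahedral sites form three mutually perpendicular trans pairs.
Systematic placement gives 5 geometric isomers: CO trans, CN trans, py trans; CO cis, CN trans, py cis; CO cis, CN cis, py trans; CO cis, CN cis, py cis (chiral); CO trans, CN cis, py cis.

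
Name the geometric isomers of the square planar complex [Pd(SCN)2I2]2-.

cis and trans

In a square planar complex each vertex has one trans partner and two cis neighbours.
The distinct arrangements are (2 in all): SCN cis; SCN trans.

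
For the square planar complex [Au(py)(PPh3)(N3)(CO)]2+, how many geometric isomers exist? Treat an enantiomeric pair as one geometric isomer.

In a square planar complex each vertex has one trans partner and two cis neighbours.
Working through the distinct placements yields 3 geometric isomers: (CO/PPh3 trans, N3/py trans); (CO/py trans, N3/PPh3 trans); (CO/N3 trans, PPh3/py trans).

3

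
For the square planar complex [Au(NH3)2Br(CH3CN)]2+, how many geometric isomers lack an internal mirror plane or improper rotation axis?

0

In a square planar complex each vertex has one trans partner and two cis neighbours.
Systematic placement gives 2 geometric isomers: NH3 cis; NH3 trans.
Each arrangement has an internal mirror plane or centre of symmetry, so none is chiral.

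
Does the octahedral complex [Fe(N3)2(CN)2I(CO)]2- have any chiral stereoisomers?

The six octahedral sites form three mutually perpendicular trans pairs.
Systematic placement gives 6 geometric isomers: N3 trans, CN trans; N3 cis, CN trans; N3 trans, CN cis; N3 cis, CN cis (3 arrangements, 2 chiral).
Of these, 2 lack any improper symmetry element and so occur as enantiomeric pairs, giving 6 + 2 = 8 stereoisomers in total.

yes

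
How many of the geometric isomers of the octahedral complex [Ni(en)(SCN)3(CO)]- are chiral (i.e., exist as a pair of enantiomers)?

An octahedron has six vertices in three trans pairs; every non-trans pair is cis.
Each en is bidentate and must span two cis positions.
The distinct arrangements are (2 in all): SCN fac; SCN mer.
Each arrangement has an internal mirror plane or centre of symmetry, so none is chiral.

0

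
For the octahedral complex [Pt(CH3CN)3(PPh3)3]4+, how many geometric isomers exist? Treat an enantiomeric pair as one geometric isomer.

2

An octahedron has six vertices in three trans pairs; every non-trans pair is cis.
There are 2 geometric isomers: CH3CN mer; CH3CN fac.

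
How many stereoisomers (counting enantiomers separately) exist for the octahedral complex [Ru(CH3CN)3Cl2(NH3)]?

3

An octahedron has six vertices in three trans pairs; every non-trans pair is cis.
Working through the distinct placements yields 3 geometric isomers: CH3CN mer, Cl cis; CH3CN mer, Cl trans; CH3CN fac, Cl cis.
Each arrangement has an internal mirror plane or centre of symmetry, so none is chiral.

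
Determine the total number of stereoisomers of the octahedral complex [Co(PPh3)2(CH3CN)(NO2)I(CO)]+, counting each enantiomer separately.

15

The six octahedral sites form three mutually perpendicular trans pairs.
Systematic enumeration (placing each ligand type in turn and discarding arrangements equivalent by rotation or reflection) gives 9 geometric isomers.
Of these, 6 lack any improper symmetry element and so occur as enantiomeric pairs, giving 9 + 6 = 15 stereoisomers in total.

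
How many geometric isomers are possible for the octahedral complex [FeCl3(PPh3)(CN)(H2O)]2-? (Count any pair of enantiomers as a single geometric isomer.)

4

The six octahedral sites form three mutually perpendicular trans pairs.
Systematic placement gives 4 geometric isomers: Cl mer (3 arrangements); Cl fac (chiral).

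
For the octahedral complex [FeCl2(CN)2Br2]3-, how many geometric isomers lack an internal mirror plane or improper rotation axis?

In an octahedral complex each vertex has one trans partner and four cis neighbours.
The distinct arrangements are (5 in all): Cl trans, CN trans, Br trans; Cl cis, CN cis, Br trans; Cl trans, CN cis, Br cis; Cl cis, CN cis, Br cis (chiral); Cl cis, CN trans, Br cis.
One of these lacks any improper symmetry element and so occurs as an enantiomeric pair, giving 5 + 1 = 6 stereoisomers in total.

1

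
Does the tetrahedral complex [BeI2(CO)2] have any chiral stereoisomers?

In a tetrahedral complex all four positions are equivalent and every pair of ligands is adjacent — there is no cis/trans distinction.
Only one geometric arrangement is possible.

no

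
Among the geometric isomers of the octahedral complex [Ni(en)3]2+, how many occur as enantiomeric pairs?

1

In an octahedral complex each vertex has one trans partner and four cis neighbours.
Each en is bidentate and must span two cis positions.
Only one geometric arrangement is possible; it has no improper symmetry element, so it exists as a pair of enantiomers (2 stereoisomers).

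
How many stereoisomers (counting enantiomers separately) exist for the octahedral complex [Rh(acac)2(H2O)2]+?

In an octahedral complex each vertex has one trans partner and four cis neighbours.
Each acac is bidentate and must span two cis positions.
Working through the distinct placements yields 2 geometric isomers: H2O trans; H2O cis (chiral).
One of these lacks any improper symmetry element and so occurs as an enantiomeric pair, giving 2 + 1 = 3 stereoisomers in total.

3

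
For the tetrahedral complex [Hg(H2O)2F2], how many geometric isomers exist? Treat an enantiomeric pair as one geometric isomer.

1

In a tetrahedral complex all four positions are equivalent and every pair of ligands is adjacent — there is no cis/trans distinction.
Only one geometric arrangement is possible.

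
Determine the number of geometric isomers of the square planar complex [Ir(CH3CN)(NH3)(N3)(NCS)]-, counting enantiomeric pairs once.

A square has two trans pairs of vertices; adjacent vertices are cis.
There are 3 geometric isomers: (CH3CN/NCS trans, N3/NH3 trans); (CH3CN/NH3 trans, N3/NCS trans); (CH3CN/N3 trans, NCS/NH3 trans).

3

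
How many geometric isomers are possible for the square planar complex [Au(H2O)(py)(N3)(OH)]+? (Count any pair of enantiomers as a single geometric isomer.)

Systematic placement gives 3 geometric isomers: (H2O/OH trans, N3/py trans); (H2O/py trans, N3/OH trans); (H2O/N3 trans, OH/py trans).

3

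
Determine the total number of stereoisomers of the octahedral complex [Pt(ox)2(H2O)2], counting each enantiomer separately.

In an octahedral complex each vertex has one trans partner and four cis neighbours.
Each ox is bidentate and must span two cis positions.
Systematic placement gives 2 geometric isomers: H2O trans; H2O cis (chiral).
One of these lacks any improper symmetry element and so occurs as an enantiomeric pair, giving 2 + 1 = 3 stereoisomers in total.

3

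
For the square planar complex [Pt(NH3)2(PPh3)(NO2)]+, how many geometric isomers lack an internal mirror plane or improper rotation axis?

0

A square has two trans pairs of vertices; adjacent vertices are cis.
The distinct arrangements are (2 in all): NH3 cis; NH3 trans.
Each arrangement has an internal mirror plane or centre of symmetry, so none is chiral.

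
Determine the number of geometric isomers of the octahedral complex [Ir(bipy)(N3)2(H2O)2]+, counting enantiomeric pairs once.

3

In an octahedral complex each vertex has one trans partner and four cis neighbours.
Each bipy is bidentate and must span two cis positions.
Systematic placement gives 3 geometric isomers: N3 cis, H2O trans; N3 cis, H2O cis (chiral); N3 trans, H2O cis.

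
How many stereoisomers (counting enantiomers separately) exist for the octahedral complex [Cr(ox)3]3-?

2

The six octahedral sites form three mutually perpendicular trans pairs.
Each ox is bidentate and must span two cis positions.
Only one geometric arrangement is possible; it has no improper symmetry element, so it exists as a pair of enantiomers (2 stereoisomers).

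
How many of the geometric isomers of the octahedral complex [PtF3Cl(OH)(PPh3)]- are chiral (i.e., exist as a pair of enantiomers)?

The distinct arrangements are (4 in all): F mer (3 arrangements); F fac (chiral).
One of these lacks any improper symmetry element and so occurs as an enantiomeric pair, giving 4 + 1 = 5 stereoisomers in total.

1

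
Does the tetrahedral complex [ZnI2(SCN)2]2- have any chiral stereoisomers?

no

In a tetrahedral complex all four positions are equivalent and every pair of ligands is adjacent — there is no cis/trans distinction.
Only one geometric arrangement is possible.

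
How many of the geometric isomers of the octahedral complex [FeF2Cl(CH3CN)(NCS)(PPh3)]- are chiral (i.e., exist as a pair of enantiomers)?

In an octahedral complex each vertex has one trans partner and four cis neighbours.
Exhaustive case analysis gives 9 geometric isomers.
Of these, 6 lack any improper symmetry element and so occur as enantiomeric pairs, giving 9 + 6 = 15 stereoisomers in total.

6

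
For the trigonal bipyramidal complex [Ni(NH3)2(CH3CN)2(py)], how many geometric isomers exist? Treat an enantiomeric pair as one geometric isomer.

A trigonal bipyramid has two axial and three equatorial sites, which are chemically inequivalent.
Exhaustive case analysis gives 5 geometric isomers.

5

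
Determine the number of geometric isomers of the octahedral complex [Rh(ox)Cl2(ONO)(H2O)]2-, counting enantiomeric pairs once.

In an octahedral complex each vertex has one trans partner and four cis neighbours.
Each ox is bidentate and must span two cis positions.
The distinct arrangements are (4 in all): Cl trans; Cl cis (3 arrangements, 2 chiral).

4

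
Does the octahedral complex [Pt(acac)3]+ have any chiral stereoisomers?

In an octahedral complex each vertex has one trans partner and four cis neighbours.
Each acac is bidentate and must span two cis positions.
Only one geometric arrangement is possible; it has no improper symmetry element, so it exists as a pair of enantiomers (2 stereoisomers).

yes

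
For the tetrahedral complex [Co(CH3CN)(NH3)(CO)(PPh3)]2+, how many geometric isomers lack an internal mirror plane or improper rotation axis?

Only one geometric arrangement is possible; it has no improper symmetry element, so it exists as a pair of enantiomers (2 stereoisomers).

1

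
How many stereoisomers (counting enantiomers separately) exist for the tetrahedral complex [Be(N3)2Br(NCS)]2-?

All four vertices of a tetrahedron are equivalent and mutually adjacent, so cis/trans isomerism cannot arise.
Only one geometric arrangement is possible.

1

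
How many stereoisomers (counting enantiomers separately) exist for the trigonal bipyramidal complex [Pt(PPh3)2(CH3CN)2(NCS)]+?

6

Placing the ligands in turn and identifying arrangements related by rotation or reflection leaves 5 distinct geometric isomers.
One of these lacks any improper symmetry element and so occurs as an enantiomeric pair, giving 5 + 1 = 6 stereoisomers in total.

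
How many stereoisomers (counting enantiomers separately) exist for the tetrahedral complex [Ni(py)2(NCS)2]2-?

1

In a tetrahedral complex all four positions are equivalent and every pair of ligands is adjacent — there is no cis/trans distinction.
Only one geometric arrangement is possible.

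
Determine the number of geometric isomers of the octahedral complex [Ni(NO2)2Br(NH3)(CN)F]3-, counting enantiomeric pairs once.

Systematic enumeration (placing each ligand type in turn and discarding arrangements equivalent by rotation or reflection) gives 9 geometric isomers.

9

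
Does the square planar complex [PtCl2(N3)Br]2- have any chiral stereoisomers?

no

A square has two trans pairs of vertices; adjacent vertices are cis.
There are 2 geometric isomers: Cl cis; Cl trans.
Each arrangement has an internal mirror plane or centre of symmetry, so none is chiral.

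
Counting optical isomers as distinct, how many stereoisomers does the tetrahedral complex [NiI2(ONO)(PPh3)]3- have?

1

In a tetrahedral complex all four positions are equivalent and every pair of ligands is adjacent — there is no cis/trans distinction.
Only one geometric arrangement is possible.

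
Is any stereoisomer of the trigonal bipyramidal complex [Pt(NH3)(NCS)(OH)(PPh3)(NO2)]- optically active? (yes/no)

Systematic enumeration (placing each ligand type in turn and discarding arrangements equivalent by rotation or reflection) gives 10 geometric isomers.
Of these, 10 lack any improper symmetry element and so occur as enantiomeric pairs, giving 10 + 10 = 20 stereoisomers in total.

yes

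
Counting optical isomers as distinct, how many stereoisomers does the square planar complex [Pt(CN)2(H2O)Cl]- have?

In a square planar complex each vertex has one trans partner and two cis neighbours.
There are 2 geometric isomers: CN cis; CN trans.
Each arrangement has an internal mirror plane or centre of symmetry, so none is chiral.

2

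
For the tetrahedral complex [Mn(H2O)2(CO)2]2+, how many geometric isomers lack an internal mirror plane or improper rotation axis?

In a tetrahedral complex all four positions are equivalent and every pair of ligands is adjacent — there is no cis/trans distinction.
Only one geometric arrangement is possible.

0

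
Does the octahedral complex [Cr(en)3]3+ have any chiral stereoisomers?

The six octahedral sites form three mutually perpendicular trans pairs.
Each en is bidentate and must span two cis positions.
Only one geometric arrangement is possible; it has no improper symmetry element, so it exists as a pair of enantiomers (2 stereoisomers).

yes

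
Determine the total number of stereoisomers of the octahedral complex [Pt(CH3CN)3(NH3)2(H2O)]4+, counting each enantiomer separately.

An octahedron has six vertices in three trans pairs; every non-trans pair is cis.
There are 3 geometric isomers: CH3CN mer, NH3 trans; CH3CN mer, NH3 cis; CH3CN fac, NH3 cis.
Each arrangement has an internal mirror plane or centre of symmetry, so none is chiral.

3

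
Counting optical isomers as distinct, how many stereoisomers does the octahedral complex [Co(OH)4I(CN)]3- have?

2

The six octahedral sites form three mutually perpendicular trans pairs.
There are 2 geometric isomers: I and CN mutually trans; I and CN mutually cis.
Each arrangement has an internal mirror plane or centre of symmetry, so none is chiral.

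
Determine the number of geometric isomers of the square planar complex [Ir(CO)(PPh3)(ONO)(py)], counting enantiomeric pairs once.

In a square planar complex each vertex has one trans partner and two cis neighbours.
There are 3 geometric isomers: (CO/PPh3 trans, ONO/py trans); (CO/py trans, ONO/PPh3 trans); (CO/ONO trans, PPh3/py trans).

3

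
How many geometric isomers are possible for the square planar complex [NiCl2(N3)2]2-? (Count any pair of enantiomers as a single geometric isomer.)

2

The distinct arrangements are (2 in all): Cl cis; Cl trans.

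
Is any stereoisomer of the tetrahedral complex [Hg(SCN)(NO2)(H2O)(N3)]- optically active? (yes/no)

yes

Only one geometric arrangement is possible; it has no improper symmetry element, so it exists as a pair of enantiomers (2 stereoisomers).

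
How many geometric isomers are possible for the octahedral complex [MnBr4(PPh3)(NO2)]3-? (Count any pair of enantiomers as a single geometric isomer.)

2

The six octahedral sites form three mutually perpendicular trans pairs.
There are 2 geometric isomers: PPh3 and NO2 mutually trans; PPh3 and NO2 mutually cis.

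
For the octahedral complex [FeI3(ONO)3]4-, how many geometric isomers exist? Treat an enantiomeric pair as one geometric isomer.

2

An octahedron has six vertices in three trans pairs; every non-trans pair is cis.
Systematic placement gives 2 geometric isomers: I mer; I fac.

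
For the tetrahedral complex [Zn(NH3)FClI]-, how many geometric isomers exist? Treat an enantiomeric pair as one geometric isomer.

All four vertices of a tetrahedron are equivalent and mutually adjacent, so cis/trans isomerism cannot arise.
Only one geometric arrangement is possible; it has no improper symmetry element, so it exists as a pair of enantiomers (2 stereoisomers).

1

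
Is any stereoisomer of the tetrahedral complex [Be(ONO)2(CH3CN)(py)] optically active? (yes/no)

All four vertices of a tetrahedron are equivalent and mutually adjacent, so cis/trans isomerism cannot arise.
Only one geometric arrangement is possible.

no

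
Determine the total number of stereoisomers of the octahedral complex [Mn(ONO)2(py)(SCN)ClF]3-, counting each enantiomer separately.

An octahedron has six vertices in three trans pairs; every non-trans pair is cis.
Placing the ligands in turn and identifying arrangements related by rotation or reflection leaves 9 distinct geometric isomers.
Of these, 6 lack any improper symmetry element and so occur as enantiomeric pairs, giving 9 + 6 = 15 stereoisomers in total.

15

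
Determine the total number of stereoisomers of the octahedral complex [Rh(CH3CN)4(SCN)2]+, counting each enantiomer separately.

An octahedron has six vertices in three trans pairs; every non-trans pair is cis.
The distinct arrangements are (2 in all): SCN trans; SCN cis.
Each arrangement has an internal mirror plane or centre of symmetry, so none is chiral.

2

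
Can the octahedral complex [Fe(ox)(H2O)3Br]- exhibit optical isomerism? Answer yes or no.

no

An octahedron has six vertices in three trans pairs; every non-trans pair is cis.
Each ox is bidentate and must span two cis positions.
Working through the distinct placements yields 2 geometric isomers: H2O fac; H2O mer.
Each arrangement has an internal mirror plane or centre of symmetry, so none is chiral.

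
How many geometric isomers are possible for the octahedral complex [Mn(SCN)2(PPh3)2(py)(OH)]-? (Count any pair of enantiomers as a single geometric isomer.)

An octahedron has six vertices in three trans pairs; every non-trans pair is cis.
Working through the distinct placements yields 6 geometric isomers: SCN cis, PPh3 cis (3 arrangements, 2 chiral); SCN trans, PPh3 cis; SCN cis, PPh3 trans; SCN trans, PPh3 trans.

6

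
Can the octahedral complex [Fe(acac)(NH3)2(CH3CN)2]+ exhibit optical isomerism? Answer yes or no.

The six octahedral sites form three mutually perpendicular trans pairs.
Each acac is bidentate and must span two cis positions.
Systematic placement gives 3 geometric isomers: NH3 cis, CH3CN trans; NH3 cis, CH3CN cis (chiral); NH3 trans, CH3CN cis.
One of these lacks any improper symmetry element and so occurs as an enantiomeric pair, giving 3 + 1 = 4 stereoisomers in total.

yes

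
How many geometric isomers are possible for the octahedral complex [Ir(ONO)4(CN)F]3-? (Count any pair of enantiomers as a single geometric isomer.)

An octahedron has six vertices in three trans pairs; every non-trans pair is cis.
Systematic placement gives 2 geometric isomers: CN and F mutually trans; CN and F mutually cis.

2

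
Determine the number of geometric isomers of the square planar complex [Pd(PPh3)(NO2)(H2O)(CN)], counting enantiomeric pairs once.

3

The distinct arrangements are (3 in all): (CN/NO2 trans, H2O/PPh3 trans); (CN/PPh3 trans, H2O/NO2 trans); (CN/H2O trans, NO2/PPh3 trans).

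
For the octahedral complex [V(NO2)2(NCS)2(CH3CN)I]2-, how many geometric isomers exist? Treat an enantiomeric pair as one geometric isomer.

In an octahedral complex each vertex has one trans partner and four cis neighbours.
The distinct arrangements are (6 in all): NO2 trans, NCS trans; NO2 cis, NCS cis (3 arrangements, 2 chiral); NO2 trans, NCS cis; NO2 cis, NCS trans.

6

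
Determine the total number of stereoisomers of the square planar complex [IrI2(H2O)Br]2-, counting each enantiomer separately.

2

A square has two trans pairs of vertices; adjacent vertices are cis.
Systematic placement gives 2 geometric isomers: I cis; I trans.
Each arrangement has an internal mirror plane or centre of symmetry, so none is chiral.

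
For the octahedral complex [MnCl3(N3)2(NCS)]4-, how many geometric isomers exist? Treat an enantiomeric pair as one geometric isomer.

The six octahedral sites form three mutually perpendicular trans pairs.
Systematic placement gives 3 geometric isomers: Cl mer, N3 cis; Cl mer, N3 trans; Cl fac, N3 cis.

3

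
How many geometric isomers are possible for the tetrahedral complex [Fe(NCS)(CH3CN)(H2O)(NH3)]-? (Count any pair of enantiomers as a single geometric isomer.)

All four vertices of a tetrahedron are equivalent and mutually adjacent, so cis/trans isomerism cannot arise.
Only one geometric arrangement is possible; it has no improper symmetry element, so it exists as a pair of enantiomers (2 stereoisomers).

1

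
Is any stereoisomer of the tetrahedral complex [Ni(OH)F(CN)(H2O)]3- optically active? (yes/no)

yes

All four vertices of a tetrahedron are equivalent and mutually adjacent, so cis/trans isomerism cannot arise.
Only one geometric arrangement is possible; it has no improper symmetry element, so it exists as a pair of enantiomers (2 stereoisomers).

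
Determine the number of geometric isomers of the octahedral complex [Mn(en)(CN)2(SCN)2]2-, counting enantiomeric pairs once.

In an octahedral complex each vertex has one trans partner and four cis neighbours.
Each en is bidentate and must span two cis positions.
There are 3 geometric isomers: CN trans, SCN cis; CN cis, SCN cis (chiral); CN cis, SCN trans.

3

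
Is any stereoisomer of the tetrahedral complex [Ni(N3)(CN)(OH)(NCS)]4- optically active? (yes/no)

Only one geometric arrangement is possible; it has no improper symmetry element, so it exists as a pair of enantiomers (2 stereoisomers).

yes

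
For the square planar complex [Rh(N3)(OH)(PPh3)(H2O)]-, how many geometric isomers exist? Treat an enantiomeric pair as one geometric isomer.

3

Systematic placement gives 3 geometric isomers: (H2O/OH trans, N3/PPh3 trans); (H2O/PPh3 trans, N3/OH trans); (H2O/N3 trans, OH/PPh3 trans).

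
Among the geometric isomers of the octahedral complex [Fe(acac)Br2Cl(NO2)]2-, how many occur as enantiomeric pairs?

The six octahedral sites form three mutually perpendicular trans pairs.
Each acac is bidentate and must span two cis positions.
There are 4 geometric isomers: Br trans; Br cis (3 arrangements, 2 chiral).
Of these, 2 lack any improper symmetry element and so occur as enantiomeric pairs, giving 4 + 2 = 6 stereoisomers in total.

2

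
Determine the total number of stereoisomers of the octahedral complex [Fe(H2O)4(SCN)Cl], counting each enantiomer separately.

2

In an octahedral complex each vertex has one trans partner and four cis neighbours.
There are 2 geometric isomers: SCN and Cl mutually cis; SCN and Cl mutually trans.
Each arrangement has an internal mirror plane or centre of symmetry, so none is chiral.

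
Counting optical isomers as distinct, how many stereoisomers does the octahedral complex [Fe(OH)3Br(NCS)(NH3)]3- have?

5

There are 4 geometric isomers: OH mer (3 arrangements); OH fac (chiral).
One of these lacks any improper symmetry element and so occurs as an enantiomeric pair, giving 4 + 1 = 5 stereoisomers in total.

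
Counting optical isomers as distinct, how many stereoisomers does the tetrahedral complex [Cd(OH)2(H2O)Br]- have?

In a tetrahedral complex all four positions are equivalent and every pair of ligands is adjacent — there is no cis/trans distinction.
Only one geometric arrangement is possible.

1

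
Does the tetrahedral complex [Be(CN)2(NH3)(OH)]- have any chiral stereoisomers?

no

In a tetrahedral complex all four positions are equivalent and every pair of ligands is adjacent — there is no cis/trans distinction.
Only one geometric arrangement is possible.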